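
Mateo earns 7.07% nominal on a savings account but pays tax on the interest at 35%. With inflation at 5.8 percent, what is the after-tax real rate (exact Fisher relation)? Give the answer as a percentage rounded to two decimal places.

After-tax nominal return = 7.07% × (1 − 0.35) = 4.5955%.
1 + r = 1.045955 / 1.05800 = 0.988615
After-tax real rate = 0.988615 − 1 → -1.14%.

-1.14%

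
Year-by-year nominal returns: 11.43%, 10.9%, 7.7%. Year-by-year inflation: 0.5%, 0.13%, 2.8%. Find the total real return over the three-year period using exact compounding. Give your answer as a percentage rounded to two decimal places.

Nominal growth factor = 1.1143 × 1.1090 × 1.0770 = 1.330912
Price-level growth factor = 1.0050 × 1.0013 × 1.0280 = 1.034483
Real growth factor = 1.330912 / 1.034483 = 1.286548
Total real return = 1.286548 − 1 → 28.65%.

28.65%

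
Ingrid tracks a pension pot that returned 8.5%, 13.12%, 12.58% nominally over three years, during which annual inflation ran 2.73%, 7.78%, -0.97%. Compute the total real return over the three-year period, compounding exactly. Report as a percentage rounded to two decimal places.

26.02%

Compound the nominal returns: 1.0850 × 1.1312 × 1.1258 = 1.381753.
Compound inflation: 1.0273 × 1.0778 × 0.9903 = 1.096484.
Deflate: 1.381753 / 1.096484 = 1.260167.
Total real return = 1.260167 − 1 → 26.02%.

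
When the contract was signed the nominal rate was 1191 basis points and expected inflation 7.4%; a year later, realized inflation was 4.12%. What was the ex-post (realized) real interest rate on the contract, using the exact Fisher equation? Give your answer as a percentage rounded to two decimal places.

7.48%

Ex-post: (1 + 0.1191)/(1 + 0.0412) − 1 = 7.4818%
So the realized real rate is 7.48%.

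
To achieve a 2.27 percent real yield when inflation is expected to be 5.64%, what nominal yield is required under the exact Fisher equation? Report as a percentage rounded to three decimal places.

(1 + i) = (1 + r)(1 + π) = 1.02270 × 1.05640 = 1.08038028
i = 1.08038028 − 1, so the required nominal rate is 8.038%.

8.038%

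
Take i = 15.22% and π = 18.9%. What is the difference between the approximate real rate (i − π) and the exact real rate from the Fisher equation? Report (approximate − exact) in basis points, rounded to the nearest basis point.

-58 basis points

Approximate: r ≈ 15.220% − 18.900% = -3.6800%
Exact: (1 + 0.1522)/(1 + 0.1890) − 1 = -3.09504%
Error = -3.6800% − (-3.09504%) = -0.58496% → -58 basis points.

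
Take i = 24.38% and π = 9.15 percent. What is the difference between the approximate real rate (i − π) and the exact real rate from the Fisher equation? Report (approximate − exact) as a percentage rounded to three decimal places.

1.277%

Approximate: r ≈ 24.380% − 9.150% = 15.2300%
Exact: (1 + 0.2438)/(1 + 0.0915) − 1 = 13.9533%
Error = 15.2300% − 13.9533% = 1.2767% → 1.277%.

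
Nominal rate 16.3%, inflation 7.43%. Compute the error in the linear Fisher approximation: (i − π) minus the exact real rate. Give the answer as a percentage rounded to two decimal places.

0.61%

Approximate: r ≈ 16.300% − 7.430% = 8.8700%
Exact: (1 + 0.1630)/(1 + 0.0743) − 1 = 8.2565%
Error = 8.8700% − 8.2565% = 0.6135% → 0.61%.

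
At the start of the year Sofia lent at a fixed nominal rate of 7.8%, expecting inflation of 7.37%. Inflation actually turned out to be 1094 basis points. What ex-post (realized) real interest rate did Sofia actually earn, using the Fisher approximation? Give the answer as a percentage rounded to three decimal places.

Ex-post: 7.8% − 10.94% = -3.140%
So the realized real rate is -3.140%.

-3.140%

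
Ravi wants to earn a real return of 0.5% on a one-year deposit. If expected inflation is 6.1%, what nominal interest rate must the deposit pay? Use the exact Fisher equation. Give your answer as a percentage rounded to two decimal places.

(1 + i) = (1 + r)(1 + π) = 1.00500 × 1.06100 = 1.066305
i = 1.066305 − 1, so the required nominal rate is 6.63%.

6.63%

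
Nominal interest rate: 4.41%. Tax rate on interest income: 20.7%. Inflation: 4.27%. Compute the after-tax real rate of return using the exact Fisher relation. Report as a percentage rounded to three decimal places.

After-tax nominal return = 4.41% × (1 − 0.207) = 3.49713%.
1 + r = 1.0349713 / 1.04270 = 0.992588
After-tax real rate = 0.992588 − 1 → -0.741%.

-0.741%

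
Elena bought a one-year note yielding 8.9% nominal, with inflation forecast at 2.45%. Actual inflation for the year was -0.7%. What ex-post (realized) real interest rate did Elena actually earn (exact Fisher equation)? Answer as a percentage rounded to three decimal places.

Ex-post: (1 + 0.0890)/(1 − 0.0070) − 1 = 9.6677%
So the realized real rate is 9.668%.

9.668%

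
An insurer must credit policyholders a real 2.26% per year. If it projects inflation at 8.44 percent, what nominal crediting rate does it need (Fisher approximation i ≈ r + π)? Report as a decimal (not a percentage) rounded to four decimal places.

i ≈ r + π = 2.26% + 8.44% = 0.1070.

0.1070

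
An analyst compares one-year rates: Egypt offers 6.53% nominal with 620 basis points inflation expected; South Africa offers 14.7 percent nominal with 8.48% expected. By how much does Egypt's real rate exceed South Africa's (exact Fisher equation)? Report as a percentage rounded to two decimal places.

-5.42%

Egypt: (1 + 0.0653)/(1 + 0.0620) − 1 = 0.3107%
South Africa: (1 + 0.1470)/(1 + 0.0848) − 1 = 5.7338%
Differential = 0.3107% − 5.7338% = -5.4230% → -5.42%.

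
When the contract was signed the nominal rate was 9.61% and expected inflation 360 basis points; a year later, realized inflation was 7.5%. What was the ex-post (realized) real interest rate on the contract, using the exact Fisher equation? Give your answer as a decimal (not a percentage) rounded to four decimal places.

0.0196

Ex-post: (1 + 0.0961)/(1 + 0.0750) − 1 = 1.9628%
So the realized real rate is 0.0196.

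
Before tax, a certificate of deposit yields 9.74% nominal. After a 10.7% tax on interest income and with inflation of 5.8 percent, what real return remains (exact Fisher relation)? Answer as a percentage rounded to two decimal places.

After-tax nominal return = 9.74% × (1 − 0.107) = 8.69782%.
1 + r = 1.0869782 / 1.05800 = 1.027390
After-tax real rate = 1.027390 − 1 → 2.74%.

2.74%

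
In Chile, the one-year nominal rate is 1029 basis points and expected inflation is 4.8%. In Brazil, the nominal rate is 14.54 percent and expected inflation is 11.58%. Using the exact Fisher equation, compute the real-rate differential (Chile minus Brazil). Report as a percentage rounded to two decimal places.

Chile: (1 + 0.1029)/(1 + 0.0480) − 1 = 5.2385%
Brazil: (1 + 0.1454)/(1 + 0.1158) − 1 = 2.6528%
Differential = 5.2385% − 2.6528% = 2.5857% → 2.59%.

2.59%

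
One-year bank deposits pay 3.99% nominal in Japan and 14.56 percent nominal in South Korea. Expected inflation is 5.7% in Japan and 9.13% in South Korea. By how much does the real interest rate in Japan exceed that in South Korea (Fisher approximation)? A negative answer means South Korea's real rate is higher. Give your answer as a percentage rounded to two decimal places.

-7.14%

Japan: 3.99% − 5.7% = -1.710%
South Korea: 14.56% − 9.13% = 5.430%
Differential = -7.140% → -7.14%.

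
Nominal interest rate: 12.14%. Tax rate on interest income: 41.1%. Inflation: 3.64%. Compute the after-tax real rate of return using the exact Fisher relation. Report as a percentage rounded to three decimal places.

3.387%

After-tax nominal return = 12.14% × (1 − 0.411) = 7.15046%.
1 + r = 1.0715046 / 1.03640 = 1.033872
After-tax real rate = 1.033872 − 1 → 3.387%.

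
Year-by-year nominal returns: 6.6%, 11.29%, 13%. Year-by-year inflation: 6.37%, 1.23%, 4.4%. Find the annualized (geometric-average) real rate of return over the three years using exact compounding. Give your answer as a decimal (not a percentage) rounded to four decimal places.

Nominal growth factor = 1.0660 × 1.1129 × 1.1300 = 1.34057708
Price-level growth factor = 1.0637 × 1.0123 × 1.0440 = 1.12416198
Real growth factor = 1.34057708 / 1.12416198 = 1.19251238
Annualized real rate = 1.19251238^(1/3) − 1 = 6.0444% → 0.0604.

0.0604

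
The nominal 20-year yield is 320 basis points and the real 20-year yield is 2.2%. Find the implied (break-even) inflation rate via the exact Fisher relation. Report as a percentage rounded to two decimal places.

0.98%

(1 + π) = (1 + i)/(1 + r) = 1.03200 / 1.02200 = 1.009785
Break-even inflation = 1.009785 − 1 → 0.98%.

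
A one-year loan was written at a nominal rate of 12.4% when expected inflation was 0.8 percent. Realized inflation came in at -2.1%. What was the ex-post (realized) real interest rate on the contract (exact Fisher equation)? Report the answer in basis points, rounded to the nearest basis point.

1481 basis points

Ex-post: (1 + 0.1240)/(1 − 0.0210) − 1 = 14.8110%
So the realized real rate is 1481 basis points.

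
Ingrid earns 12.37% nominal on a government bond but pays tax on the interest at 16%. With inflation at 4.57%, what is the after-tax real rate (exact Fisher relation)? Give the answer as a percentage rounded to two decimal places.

5.57%

After-tax nominal return = 12.37% × (1 − 0.16) = 10.3908%.
1 + r = 1.103908 / 1.04570 = 1.055664
After-tax real rate = 1.055664 − 1 → 5.57%.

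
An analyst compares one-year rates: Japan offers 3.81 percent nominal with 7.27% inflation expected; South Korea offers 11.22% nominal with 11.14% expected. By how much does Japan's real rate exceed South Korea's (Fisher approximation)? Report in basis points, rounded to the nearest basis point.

Japan: 3.81% − 7.27% = -3.460%
South Korea: 11.22% − 11.14% = 0.080%
Differential = -3.540% → -354 basis points.

-354 basis points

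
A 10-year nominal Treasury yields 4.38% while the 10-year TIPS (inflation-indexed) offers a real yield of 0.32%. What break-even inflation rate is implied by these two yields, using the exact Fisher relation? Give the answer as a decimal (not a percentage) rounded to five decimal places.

0.04047

(1 + π) = (1 + i)/(1 + r) = 1.04380 / 1.00320 = 1.040470
Break-even inflation = 1.040470 − 1 → 0.04047.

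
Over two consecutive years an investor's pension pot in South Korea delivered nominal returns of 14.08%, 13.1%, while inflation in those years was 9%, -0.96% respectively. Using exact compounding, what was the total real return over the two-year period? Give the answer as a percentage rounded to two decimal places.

19.52%

Nominal growth factor = 1.1408 × 1.1310 = 1.290245
Price-level growth factor = 1.0900 × 0.9904 = 1.079536
Real growth factor = 1.290245 / 1.079536 = 1.195185
Total real return = 1.195185 − 1 → 19.52%.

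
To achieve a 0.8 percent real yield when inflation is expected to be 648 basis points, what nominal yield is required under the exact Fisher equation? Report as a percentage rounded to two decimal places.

(1 + i) = (1 + r)(1 + π) = 1.00800 × 1.06480 = 1.0733184
i = 1.0733184 − 1, so the required nominal rate is 7.33%.

7.33%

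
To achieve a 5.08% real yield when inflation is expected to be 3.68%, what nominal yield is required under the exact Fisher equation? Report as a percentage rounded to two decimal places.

(1 + i) = (1 + r)(1 + π) = 1.05080 × 1.03680 = 1.08946944
i = 1.08946944 − 1, so the required nominal rate is 8.95%.

8.95%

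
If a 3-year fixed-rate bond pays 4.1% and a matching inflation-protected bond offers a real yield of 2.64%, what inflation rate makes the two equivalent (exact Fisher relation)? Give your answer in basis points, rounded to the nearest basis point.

142 basis points

(1 + π) = (1 + i)/(1 + r) = 1.04100 / 1.02640 = 1.014224
Break-even inflation = 1.014224 − 1 → 142 basis points.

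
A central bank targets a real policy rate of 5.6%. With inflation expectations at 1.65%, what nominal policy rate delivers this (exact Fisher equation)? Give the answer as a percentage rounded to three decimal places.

7.342%

(1 + i) = (1 + r)(1 + π) = 1.05600 × 1.01650 = 1.073424
i = 1.073424 − 1, so the required nominal rate is 7.342%.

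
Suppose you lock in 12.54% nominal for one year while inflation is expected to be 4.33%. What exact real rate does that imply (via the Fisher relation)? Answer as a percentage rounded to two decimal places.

7.87%

1 + r = 1.12540 / 1.04330 = 1.078693
r = 1.078693 − 1 = 7.8693%, i.e. 7.87%.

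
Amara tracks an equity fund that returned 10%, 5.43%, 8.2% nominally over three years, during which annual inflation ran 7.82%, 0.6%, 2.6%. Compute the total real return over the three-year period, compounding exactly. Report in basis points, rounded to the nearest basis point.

1276 basis points

Compound the nominal returns: 1.1000 × 1.0543 × 1.0820 = 1.254828.
Compound inflation: 1.0782 × 1.0060 × 1.0260 = 1.112871.
Deflate: 1.254828 / 1.112871 = 1.127560.
Total real return = 1.127560 − 1 → 1276 basis points.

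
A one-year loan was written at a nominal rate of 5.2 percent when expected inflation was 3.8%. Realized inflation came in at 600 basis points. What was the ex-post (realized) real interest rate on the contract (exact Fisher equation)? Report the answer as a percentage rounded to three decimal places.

Ex-post: (1 + 0.0520)/(1 + 0.0600) − 1 = -0.7547%
So the realized real rate is -0.755%.

-0.755%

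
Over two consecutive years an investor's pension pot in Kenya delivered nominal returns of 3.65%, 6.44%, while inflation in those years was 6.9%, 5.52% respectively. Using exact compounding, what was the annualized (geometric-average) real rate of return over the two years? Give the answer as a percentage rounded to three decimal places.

Compound the nominal returns: 1.0365 × 1.0644 = 1.103250600.
Compound inflation: 1.0690 × 1.0552 = 1.128008800.
Deflate: 1.103250600 / 1.128008800 = 0.978051412.
Annualized real rate = 0.978051412^(1/2) − 1 = -1.10352% → -1.104%.

-1.104%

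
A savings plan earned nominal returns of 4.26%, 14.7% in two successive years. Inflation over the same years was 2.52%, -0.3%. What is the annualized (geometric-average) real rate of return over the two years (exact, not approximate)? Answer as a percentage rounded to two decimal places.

8.17%

Compound the nominal returns: 1.0426 × 1.1470 = 1.19586220.
Compound inflation: 1.0252 × 0.9970 = 1.02212440.
Deflate: 1.19586220 / 1.02212440 = 1.16997716.
Annualized real rate = 1.16997716^(1/2) − 1 = 8.1655% → 8.17%.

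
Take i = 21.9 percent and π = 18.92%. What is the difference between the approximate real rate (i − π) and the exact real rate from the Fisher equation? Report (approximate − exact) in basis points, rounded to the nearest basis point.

47 basis points

Approximate: r ≈ 21.900% − 18.920% = 2.9800%
Exact: (1 + 0.2190)/(1 + 0.1892) − 1 = 2.5059%
Error = 2.9800% − 2.5059% = 0.4741% → 47 basis points.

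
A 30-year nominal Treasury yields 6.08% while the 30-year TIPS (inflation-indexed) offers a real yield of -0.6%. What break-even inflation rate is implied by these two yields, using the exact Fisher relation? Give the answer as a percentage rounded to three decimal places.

(1 + π) = (1 + i)/(1 + r) = 1.06080 / 0.99400 = 1.067203
Break-even inflation = 1.067203 − 1 → 6.720%.

6.720%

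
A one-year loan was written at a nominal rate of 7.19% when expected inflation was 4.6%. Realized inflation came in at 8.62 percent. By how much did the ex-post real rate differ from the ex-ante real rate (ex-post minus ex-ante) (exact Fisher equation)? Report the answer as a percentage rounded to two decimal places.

Ex-ante: (1 + 0.0719)/(1 + 0.0460) − 1 = 2.4761%
Ex-post: (1 + 0.0719)/(1 + 0.0862) − 1 = -1.3165%
Difference (ex-post − ex-ante) = -3.7926% → -3.79%.

-3.79%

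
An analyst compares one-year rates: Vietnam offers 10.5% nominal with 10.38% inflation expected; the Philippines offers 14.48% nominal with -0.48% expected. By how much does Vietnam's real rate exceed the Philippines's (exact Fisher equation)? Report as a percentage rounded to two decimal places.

Vietnam: (1 + 0.1050)/(1 + 0.1038) − 1 = 0.1087%
The Philippines: (1 + 0.1448)/(1 − 0.0048) − 1 = 15.0322%
Differential = 0.1087% − 15.0322% = -14.9234% → -14.92%.

-14.92%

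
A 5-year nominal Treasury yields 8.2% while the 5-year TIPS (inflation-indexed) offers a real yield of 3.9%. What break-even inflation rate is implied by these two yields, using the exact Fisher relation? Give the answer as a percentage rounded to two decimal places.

4.14%

(1 + π) = (1 + i)/(1 + r) = 1.08200 / 1.03900 = 1.041386
Break-even inflation = 1.041386 − 1 → 4.14%.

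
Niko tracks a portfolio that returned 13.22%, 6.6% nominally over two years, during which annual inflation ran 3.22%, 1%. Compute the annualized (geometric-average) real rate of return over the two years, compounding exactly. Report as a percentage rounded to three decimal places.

7.596%

Compound the nominal returns: 1.1322 × 1.0660 = 1.20692520.
Compound inflation: 1.0322 × 1.0100 = 1.04252200.
Deflate: 1.20692520 / 1.04252200 = 1.15769758.
Annualized real rate = 1.15769758^(1/2) − 1 = 7.5964% → 7.596%.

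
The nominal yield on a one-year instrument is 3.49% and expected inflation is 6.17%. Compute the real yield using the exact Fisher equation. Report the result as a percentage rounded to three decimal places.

1 + r = 1.03490 / 1.06170 = 0.974757
r = 0.974757 − 1 = -2.5243%, i.e. -2.524%.

-2.524%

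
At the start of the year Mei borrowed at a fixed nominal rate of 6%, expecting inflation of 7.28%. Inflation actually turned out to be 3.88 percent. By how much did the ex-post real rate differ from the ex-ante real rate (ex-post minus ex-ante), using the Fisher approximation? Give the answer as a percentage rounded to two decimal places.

Ex-ante: 6% − 7.28% = -1.280%
Ex-post: 6% − 3.88% = 2.120%
Difference (ex-post − ex-ante) = 3.4000% → 3.40%.

3.40%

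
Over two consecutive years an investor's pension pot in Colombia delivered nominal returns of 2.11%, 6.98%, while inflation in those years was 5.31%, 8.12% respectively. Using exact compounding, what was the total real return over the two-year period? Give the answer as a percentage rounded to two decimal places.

Compound the nominal returns: 1.0211 × 1.0698 = 1.092373.
Compound inflation: 1.0531 × 1.0812 = 1.138612.
Deflate: 1.092373 / 1.138612 = 0.959390.
Total real return = 0.959390 − 1 → -4.06%.

-4.06%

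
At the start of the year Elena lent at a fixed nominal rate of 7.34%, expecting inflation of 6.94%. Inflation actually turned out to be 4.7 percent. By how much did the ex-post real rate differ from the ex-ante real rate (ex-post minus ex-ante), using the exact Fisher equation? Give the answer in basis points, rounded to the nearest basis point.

215 basis points

Ex-ante: (1 + 0.0734)/(1 + 0.0694) − 1 = 0.3740%
Ex-post: (1 + 0.0734)/(1 + 0.0470) − 1 = 2.5215%
Difference (ex-post − ex-ante) = 2.1474% → 215 basis points.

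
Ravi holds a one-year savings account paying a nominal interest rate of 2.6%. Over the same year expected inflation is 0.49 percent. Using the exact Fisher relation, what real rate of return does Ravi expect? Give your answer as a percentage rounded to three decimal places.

2.100%

By the Fisher relation, 1 + r = (1 + i)/(1 + π).
1 + r = 1.02600 / 1.00490 = 1.020997
r = 1.020997 − 1 = 2.0997%, i.e. 2.100%.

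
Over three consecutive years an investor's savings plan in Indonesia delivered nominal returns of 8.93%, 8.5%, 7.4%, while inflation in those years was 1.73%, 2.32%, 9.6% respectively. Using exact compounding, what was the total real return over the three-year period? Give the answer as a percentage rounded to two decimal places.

Compound the nominal returns: 1.0893 × 1.0850 × 1.0740 = 1.269350.
Compound inflation: 1.0173 × 1.0232 × 1.0960 = 1.140828.
Deflate: 1.269350 / 1.140828 = 1.112657.
Total real return = 1.112657 − 1 → 11.27%.

11.27%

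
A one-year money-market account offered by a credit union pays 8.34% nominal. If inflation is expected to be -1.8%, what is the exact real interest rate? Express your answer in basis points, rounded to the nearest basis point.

1 + r = 1.08340 / 0.98200 = 1.103259
r = 1.103259 − 1 = 10.3259%, i.e. 1033 basis points.

1033 basis points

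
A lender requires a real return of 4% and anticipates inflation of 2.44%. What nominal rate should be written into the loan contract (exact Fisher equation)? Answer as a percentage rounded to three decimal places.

(1 + i) = (1 + r)(1 + π) = 1.04000 × 1.02440 = 1.065376
i = 1.065376 − 1, so the required nominal rate is 6.538%.

6.538%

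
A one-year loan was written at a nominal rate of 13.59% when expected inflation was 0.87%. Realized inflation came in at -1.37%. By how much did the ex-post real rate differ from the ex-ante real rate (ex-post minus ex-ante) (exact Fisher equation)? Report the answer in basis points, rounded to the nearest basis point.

256 basis points

Ex-ante: (1 + 0.1359)/(1 + 0.0087) − 1 = 12.6103%
Ex-post: (1 + 0.1359)/(1 − 0.0137) − 1 = 15.1678%
Difference (ex-post − ex-ante) = 2.5575% → 256 basis points.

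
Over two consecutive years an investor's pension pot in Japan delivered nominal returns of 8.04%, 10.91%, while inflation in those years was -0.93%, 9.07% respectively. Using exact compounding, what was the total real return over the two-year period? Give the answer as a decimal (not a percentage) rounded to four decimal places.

0.1089

Compound the nominal returns: 1.0804 × 1.1091 = 1.198272.
Compound inflation: 0.9907 × 1.0907 = 1.080556.
Deflate: 1.198272 / 1.080556 = 1.108939.
Total real return = 1.108939 − 1 → 0.1089.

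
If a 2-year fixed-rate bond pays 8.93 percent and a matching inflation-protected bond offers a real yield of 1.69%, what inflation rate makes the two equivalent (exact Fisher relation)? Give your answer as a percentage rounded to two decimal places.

7.12%

(1 + π) = (1 + i)/(1 + r) = 1.08930 / 1.01690 = 1.071197
Break-even inflation = 1.071197 − 1 → 7.12%.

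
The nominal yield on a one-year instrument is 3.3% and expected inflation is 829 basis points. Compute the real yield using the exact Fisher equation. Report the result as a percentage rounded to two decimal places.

1 + r = 1.03300 / 1.08290 = 0.953920
r = 0.953920 − 1 = -4.6080%, i.e. -4.61%.

-4.61%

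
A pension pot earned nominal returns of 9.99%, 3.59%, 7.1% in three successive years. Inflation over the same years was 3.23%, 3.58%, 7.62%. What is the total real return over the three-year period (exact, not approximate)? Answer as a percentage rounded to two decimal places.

6.04%

Nominal growth factor = 1.0999 × 1.0359 × 1.0710 = 1.220283
Price-level growth factor = 1.0323 × 1.0358 × 1.0762 = 1.150734
Real growth factor = 1.220283 / 1.150734 = 1.060439
Total real return = 1.060439 − 1 → 6.04%.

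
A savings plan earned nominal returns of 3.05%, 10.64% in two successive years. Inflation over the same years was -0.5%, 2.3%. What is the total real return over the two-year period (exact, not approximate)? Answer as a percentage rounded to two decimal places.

12.01%

Compound the nominal returns: 1.0305 × 1.1064 = 1.140145.
Compound inflation: 0.9950 × 1.0230 = 1.017885.
Deflate: 1.140145 / 1.017885 = 1.120112.
Total real return = 1.120112 − 1 → 12.01%.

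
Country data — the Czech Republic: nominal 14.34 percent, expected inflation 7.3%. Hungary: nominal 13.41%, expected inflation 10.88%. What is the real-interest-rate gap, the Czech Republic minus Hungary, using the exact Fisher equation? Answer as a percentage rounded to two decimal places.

4.28%

The Czech Republic: (1 + 0.1434)/(1 + 0.0730) − 1 = 6.5610%
Hungary: (1 + 0.1341)/(1 + 0.1088) − 1 = 2.2817%
Differential = 6.5610% − 2.2817% = 4.2793% → 4.28%.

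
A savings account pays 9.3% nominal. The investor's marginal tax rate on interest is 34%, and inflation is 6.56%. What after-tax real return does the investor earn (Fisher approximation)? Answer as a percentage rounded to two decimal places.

-0.42%

After-tax nominal return = 9.3% × (1 − 0.34) = 6.1380%.
r ≈ 6.1380% − 6.56% → -0.42%.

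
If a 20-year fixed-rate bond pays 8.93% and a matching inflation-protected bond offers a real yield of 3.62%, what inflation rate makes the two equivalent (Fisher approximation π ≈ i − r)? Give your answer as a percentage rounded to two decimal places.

π ≈ i − r = 8.93% − 3.62% → 5.31%.

5.31%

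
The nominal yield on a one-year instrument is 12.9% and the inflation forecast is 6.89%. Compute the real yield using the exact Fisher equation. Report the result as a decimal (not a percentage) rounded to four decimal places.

0.0562

1 + r = 1.12900 / 1.06890 = 1.056226
r = 1.056226 − 1 = 5.6226%, i.e. 0.0562.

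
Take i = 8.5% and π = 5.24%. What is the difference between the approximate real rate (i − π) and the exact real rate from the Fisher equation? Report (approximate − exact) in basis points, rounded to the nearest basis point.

Approximate: r ≈ 8.500% − 5.240% = 3.2600%
Exact: (1 + 0.0850)/(1 + 0.0524) − 1 = 3.0977%
Error = 3.2600% − 3.0977% = 0.1623% → 16 basis points.

16 basis points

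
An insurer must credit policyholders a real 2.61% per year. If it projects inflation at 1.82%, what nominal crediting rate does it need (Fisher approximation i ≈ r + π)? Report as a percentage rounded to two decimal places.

4.43%

i ≈ r + π = 2.61% + 1.82% = 4.43%.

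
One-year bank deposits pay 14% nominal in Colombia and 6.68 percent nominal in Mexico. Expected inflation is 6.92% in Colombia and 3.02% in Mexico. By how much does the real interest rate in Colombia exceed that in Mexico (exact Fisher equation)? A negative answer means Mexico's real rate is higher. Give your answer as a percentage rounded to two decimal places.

Colombia: (1 + 0.1400)/(1 + 0.0692) − 1 = 6.6218%
Mexico: (1 + 0.0668)/(1 + 0.0302) − 1 = 3.5527%
Differential = 6.6218% − 3.5527% = 3.0691% → 3.07%.

3.07%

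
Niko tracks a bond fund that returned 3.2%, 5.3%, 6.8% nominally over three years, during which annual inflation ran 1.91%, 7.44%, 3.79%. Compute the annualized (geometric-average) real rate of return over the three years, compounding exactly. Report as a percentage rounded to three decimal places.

Compound the nominal returns: 1.0320 × 1.0530 × 1.0680 = 1.16059133.
Compound inflation: 1.0191 × 1.0744 × 1.0379 = 1.13641855.
Deflate: 1.16059133 / 1.13641855 = 1.02127102.
Annualized real rate = 1.02127102^(1/3) − 1 = 0.7041% → 0.704%.

0.704%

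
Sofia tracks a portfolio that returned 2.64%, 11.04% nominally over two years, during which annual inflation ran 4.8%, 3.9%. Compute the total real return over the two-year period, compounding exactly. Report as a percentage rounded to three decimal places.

4.669%

Nominal growth factor = 1.0264 × 1.1104 = 1.139715
Price-level growth factor = 1.0480 × 1.0390 = 1.088872
Real growth factor = 1.139715 / 1.088872 = 1.046693
Total real return = 1.046693 − 1 → 4.669%.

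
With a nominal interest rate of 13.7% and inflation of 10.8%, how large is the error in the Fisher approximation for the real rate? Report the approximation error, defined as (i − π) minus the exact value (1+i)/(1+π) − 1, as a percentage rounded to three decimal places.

0.283%

Approximate: r ≈ 13.700% − 10.800% = 2.9000%
Exact: (1 + 0.1370)/(1 + 0.1080) − 1 = 2.6173%
Error = 2.9000% − 2.6173% = 0.2827% → 0.283%.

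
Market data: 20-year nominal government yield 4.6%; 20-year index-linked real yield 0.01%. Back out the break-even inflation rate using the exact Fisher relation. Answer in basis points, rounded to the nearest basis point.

(1 + π) = (1 + i)/(1 + r) = 1.04600 / 1.00010 = 1.045895
Break-even inflation = 1.045895 − 1 → 459 basis points.

459 basis points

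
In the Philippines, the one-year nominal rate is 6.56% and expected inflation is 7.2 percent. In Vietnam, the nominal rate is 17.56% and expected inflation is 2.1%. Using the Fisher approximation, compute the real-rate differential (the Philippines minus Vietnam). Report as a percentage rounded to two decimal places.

-16.10%

The Philippines: 6.56% − 7.2% = -0.640%
Vietnam: 17.56% − 2.1% = 15.460%
Differential = -16.100% → -16.10%.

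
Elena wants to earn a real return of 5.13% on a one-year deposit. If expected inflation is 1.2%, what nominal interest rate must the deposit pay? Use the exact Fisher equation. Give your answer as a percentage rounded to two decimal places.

(1 + i) = (1 + r)(1 + π) = 1.05130 × 1.01200 = 1.0639156
i = 1.0639156 − 1, so the required nominal rate is 6.39%.

6.39%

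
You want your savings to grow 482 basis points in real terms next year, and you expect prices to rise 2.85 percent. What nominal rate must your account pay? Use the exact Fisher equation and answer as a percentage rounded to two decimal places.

7.81%

(1 + i) = (1 + r)(1 + π) = 1.04820 × 1.02850 = 1.0780737
i = 1.0780737 − 1, so the required nominal rate is 7.81%.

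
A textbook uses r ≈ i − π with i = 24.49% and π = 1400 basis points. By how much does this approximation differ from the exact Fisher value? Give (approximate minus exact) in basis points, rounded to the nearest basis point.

Approximate: r ≈ 24.490% − 14.000% = 10.4900%
Exact: (1 + 0.2449)/(1 + 0.1400) − 1 = 9.2018%
Error = 10.4900% − 9.2018% = 1.2882% → 129 basis points.

129 basis points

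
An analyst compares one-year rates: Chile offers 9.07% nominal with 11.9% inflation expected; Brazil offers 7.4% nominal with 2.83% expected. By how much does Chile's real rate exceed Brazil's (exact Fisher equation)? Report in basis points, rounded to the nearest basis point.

Chile: (1 + 0.0907)/(1 + 0.1190) − 1 = -2.5290%
Brazil: (1 + 0.0740)/(1 + 0.0283) − 1 = 4.4442%
Differential = -2.5290% − 4.4442% = -6.9733% → -697 basis points.

-697 basis points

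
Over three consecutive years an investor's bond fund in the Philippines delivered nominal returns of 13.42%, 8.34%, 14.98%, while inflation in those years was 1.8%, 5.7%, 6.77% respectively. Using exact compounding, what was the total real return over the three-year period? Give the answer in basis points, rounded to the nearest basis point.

2298 basis points

Nominal growth factor = 1.1342 × 1.0834 × 1.1498 = 1.412865
Price-level growth factor = 1.0180 × 1.0570 × 1.0677 = 1.148873
Real growth factor = 1.412865 / 1.148873 = 1.229784
Total real return = 1.229784 − 1 → 2298 basis points.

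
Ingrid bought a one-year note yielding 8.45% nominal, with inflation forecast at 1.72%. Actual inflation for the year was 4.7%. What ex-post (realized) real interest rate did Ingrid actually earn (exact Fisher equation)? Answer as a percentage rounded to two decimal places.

Ex-post: (1 + 0.0845)/(1 + 0.0470) − 1 = 3.5817%
So the realized real rate is 3.58%.

3.58%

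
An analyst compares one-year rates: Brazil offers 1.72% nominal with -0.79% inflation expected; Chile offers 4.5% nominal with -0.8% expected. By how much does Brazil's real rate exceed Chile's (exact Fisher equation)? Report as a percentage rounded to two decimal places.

-2.81%

Brazil: (1 + 0.0172)/(1 − 0.0079) − 1 = 2.5300%
Chile: (1 + 0.0450)/(1 − 0.0080) − 1 = 5.3427%
Differential = 2.5300% − 5.3427% = -2.8128% → -2.81%.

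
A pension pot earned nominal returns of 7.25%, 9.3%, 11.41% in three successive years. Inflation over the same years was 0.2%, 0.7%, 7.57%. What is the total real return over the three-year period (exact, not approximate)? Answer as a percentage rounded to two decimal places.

Nominal growth factor = 1.0725 × 1.0930 × 1.1141 = 1.305995
Price-level growth factor = 1.0020 × 1.0070 × 1.0757 = 1.085396
Real growth factor = 1.305995 / 1.085396 = 1.203243
Total real return = 1.203243 − 1 → 20.32%.

20.32%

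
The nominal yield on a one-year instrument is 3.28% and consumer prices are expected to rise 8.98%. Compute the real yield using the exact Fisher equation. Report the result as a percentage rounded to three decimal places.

1 + r = 1.03280 / 1.08980 = 0.947697
r = 0.947697 − 1 = -5.2303%, i.e. -5.230%.

-5.230%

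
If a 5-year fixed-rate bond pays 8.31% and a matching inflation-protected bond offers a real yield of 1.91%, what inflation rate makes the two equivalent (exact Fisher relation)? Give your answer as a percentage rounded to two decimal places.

6.28%

(1 + π) = (1 + i)/(1 + r) = 1.08310 / 1.01910 = 1.062801
Break-even inflation = 1.062801 − 1 → 6.28%.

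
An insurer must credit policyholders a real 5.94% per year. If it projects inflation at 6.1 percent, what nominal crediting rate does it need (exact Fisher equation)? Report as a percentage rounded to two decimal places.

(1 + i) = (1 + r)(1 + π) = 1.05940 × 1.06100 = 1.1240234
i = 1.1240234 − 1, so the required nominal rate is 12.40%.

12.40%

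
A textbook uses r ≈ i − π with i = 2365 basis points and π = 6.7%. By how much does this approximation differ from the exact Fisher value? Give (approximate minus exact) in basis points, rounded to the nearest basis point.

106 basis points

Approximate: r ≈ 23.650% − 6.700% = 16.9500%
Exact: (1 + 0.2365)/(1 + 0.0670) − 1 = 15.8857%
Error = 16.9500% − 15.8857% = 1.0643% → 106 basis points.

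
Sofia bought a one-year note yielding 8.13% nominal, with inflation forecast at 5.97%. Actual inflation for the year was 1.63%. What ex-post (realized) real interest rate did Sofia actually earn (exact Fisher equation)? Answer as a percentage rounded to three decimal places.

6.396%

Ex-post: (1 + 0.0813)/(1 + 0.0163) − 1 = 6.3957%
So the realized real rate is 6.396%.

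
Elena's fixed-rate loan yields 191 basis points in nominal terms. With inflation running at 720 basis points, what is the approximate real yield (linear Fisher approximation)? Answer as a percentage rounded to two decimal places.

-5.29%

r ≈ i − π = 1.91% − 7.2% = -5.29%.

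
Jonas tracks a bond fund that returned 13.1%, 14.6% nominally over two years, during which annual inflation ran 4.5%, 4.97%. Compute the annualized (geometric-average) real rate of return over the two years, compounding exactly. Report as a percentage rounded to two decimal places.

Nominal growth factor = 1.1310 × 1.1460 = 1.29612600
Price-level growth factor = 1.0450 × 1.0497 = 1.09693650
Real growth factor = 1.29612600 / 1.09693650 = 1.18158708
Annualized real rate = 1.18158708^(1/2) − 1 = 8.7008% → 8.70%.

8.70%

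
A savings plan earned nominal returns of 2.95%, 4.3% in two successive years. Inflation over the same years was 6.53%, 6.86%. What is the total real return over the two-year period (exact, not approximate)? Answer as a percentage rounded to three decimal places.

Compound the nominal returns: 1.0295 × 1.0430 = 1.073769.
Compound inflation: 1.0653 × 1.0686 = 1.138380.
Deflate: 1.073769 / 1.138380 = 0.943243.
Total real return = 0.943243 − 1 → -5.676%.

-5.676%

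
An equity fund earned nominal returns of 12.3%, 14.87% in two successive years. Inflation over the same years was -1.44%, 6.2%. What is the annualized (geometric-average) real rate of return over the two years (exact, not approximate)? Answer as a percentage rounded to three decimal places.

11.015%

Compound the nominal returns: 1.1230 × 1.1487 = 1.28999010.
Compound inflation: 0.9856 × 1.0620 = 1.04670720.
Deflate: 1.28999010 / 1.04670720 = 1.23242689.
Annualized real rate = 1.23242689^(1/2) − 1 = 11.0147% → 11.015%.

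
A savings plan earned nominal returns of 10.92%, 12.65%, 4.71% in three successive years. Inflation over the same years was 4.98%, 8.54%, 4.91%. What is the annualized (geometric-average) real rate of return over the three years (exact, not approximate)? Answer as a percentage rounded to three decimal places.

Compound the nominal returns: 1.1092 × 1.1265 × 1.0471 = 1.30836590.
Compound inflation: 1.0498 × 1.0854 × 1.0491 = 1.19540006.
Deflate: 1.30836590 / 1.19540006 = 1.09450045.
Annualized real rate = 1.09450045^(1/3) − 1 = 3.0557% → 3.056%.

3.056%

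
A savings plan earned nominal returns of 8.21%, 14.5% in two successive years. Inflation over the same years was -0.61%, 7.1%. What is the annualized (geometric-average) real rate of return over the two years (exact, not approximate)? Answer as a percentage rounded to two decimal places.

7.89%

Compound the nominal returns: 1.0821 × 1.1450 = 1.23900450.
Compound inflation: 0.9939 × 1.0710 = 1.06446690.
Deflate: 1.23900450 / 1.06446690 = 1.16396715.
Annualized real rate = 1.16396715^(1/2) − 1 = 7.8873% → 7.89%.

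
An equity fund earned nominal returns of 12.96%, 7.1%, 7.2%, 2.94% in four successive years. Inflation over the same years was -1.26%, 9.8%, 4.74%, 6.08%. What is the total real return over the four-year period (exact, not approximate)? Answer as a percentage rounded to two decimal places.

10.83%

Compound the nominal returns: 1.1296 × 1.0710 × 1.0720 × 1.0294 = 1.335036.
Compound inflation: 0.9874 × 1.0980 × 1.0474 × 1.0608 = 1.204596.
Deflate: 1.335036 / 1.204596 = 1.108285.
Total real return = 1.108285 − 1 → 10.83%.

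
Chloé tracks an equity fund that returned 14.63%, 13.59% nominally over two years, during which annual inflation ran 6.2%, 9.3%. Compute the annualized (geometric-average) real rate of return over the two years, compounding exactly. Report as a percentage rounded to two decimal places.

5.91%

Nominal growth factor = 1.1463 × 1.1359 = 1.30208217
Price-level growth factor = 1.0620 × 1.0930 = 1.16076600
Real growth factor = 1.30208217 / 1.16076600 = 1.12174389
Annualized real rate = 1.12174389^(1/2) − 1 = 5.9124% → 5.91%.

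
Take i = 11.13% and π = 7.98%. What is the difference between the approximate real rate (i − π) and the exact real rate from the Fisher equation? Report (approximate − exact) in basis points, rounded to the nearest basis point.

Approximate: r ≈ 11.130% − 7.980% = 3.1500%
Exact: (1 + 0.1113)/(1 + 0.0798) − 1 = 2.9172%
Error = 3.1500% − 2.9172% = 0.2328% → 23 basis points.

23 basis points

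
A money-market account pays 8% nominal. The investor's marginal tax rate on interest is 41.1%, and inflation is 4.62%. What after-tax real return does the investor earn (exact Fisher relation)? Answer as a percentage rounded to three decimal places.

0.088%

After-tax nominal return = 8% × (1 − 0.411) = 4.7120%.
1 + r = 1.04712 / 1.04620 = 1.000879
After-tax real rate = 1.000879 − 1 → 0.088%.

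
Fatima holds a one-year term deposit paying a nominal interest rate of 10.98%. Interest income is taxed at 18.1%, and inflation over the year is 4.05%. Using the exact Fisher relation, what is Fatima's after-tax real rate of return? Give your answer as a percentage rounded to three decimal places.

After-tax nominal return = 10.98% × (1 − 0.181) = 8.99262%.
1 + r = 1.0899262 / 1.04050 = 1.047502
After-tax real rate = 1.047502 − 1 → 4.750%.

4.750%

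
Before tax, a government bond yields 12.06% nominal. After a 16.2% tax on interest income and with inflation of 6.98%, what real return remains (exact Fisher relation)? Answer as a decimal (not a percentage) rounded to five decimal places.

0.02922

After-tax nominal return = 12.06% × (1 − 0.162) = 10.10628%.
1 + r = 1.1010628 / 1.06980 = 1.029223
After-tax real rate = 1.029223 − 1 → 0.02922.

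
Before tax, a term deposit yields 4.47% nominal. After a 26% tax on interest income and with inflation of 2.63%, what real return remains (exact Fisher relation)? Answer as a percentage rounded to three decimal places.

0.660%

After-tax nominal return = 4.47% × (1 − 0.26) = 3.3078%.
1 + r = 1.033078 / 1.02630 = 1.006604
After-tax real rate = 1.006604 − 1 → 0.660%.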